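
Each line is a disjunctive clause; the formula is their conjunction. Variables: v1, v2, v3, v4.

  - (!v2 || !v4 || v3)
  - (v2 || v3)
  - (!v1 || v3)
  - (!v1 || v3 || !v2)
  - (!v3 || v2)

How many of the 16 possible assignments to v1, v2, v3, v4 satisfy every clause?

5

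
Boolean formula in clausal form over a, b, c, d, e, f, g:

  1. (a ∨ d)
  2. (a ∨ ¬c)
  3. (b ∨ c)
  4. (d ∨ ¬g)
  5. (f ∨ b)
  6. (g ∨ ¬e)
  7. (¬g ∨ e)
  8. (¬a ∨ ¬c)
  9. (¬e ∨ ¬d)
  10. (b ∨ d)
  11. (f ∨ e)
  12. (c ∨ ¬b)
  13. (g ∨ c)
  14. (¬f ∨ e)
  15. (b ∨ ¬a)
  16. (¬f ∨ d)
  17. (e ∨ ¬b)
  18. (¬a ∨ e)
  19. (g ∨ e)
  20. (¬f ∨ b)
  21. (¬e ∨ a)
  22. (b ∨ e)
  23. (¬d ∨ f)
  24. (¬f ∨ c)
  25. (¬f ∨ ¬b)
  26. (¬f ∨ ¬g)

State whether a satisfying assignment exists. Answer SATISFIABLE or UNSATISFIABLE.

UNSATISFIABLE

e = True:
  propagation gives g=True, d=True; an empty clause results — contradiction.
e = False:
  propagation gives g=False; an empty clause results — contradiction.
Every branch closes, so no satisfying assignment exists.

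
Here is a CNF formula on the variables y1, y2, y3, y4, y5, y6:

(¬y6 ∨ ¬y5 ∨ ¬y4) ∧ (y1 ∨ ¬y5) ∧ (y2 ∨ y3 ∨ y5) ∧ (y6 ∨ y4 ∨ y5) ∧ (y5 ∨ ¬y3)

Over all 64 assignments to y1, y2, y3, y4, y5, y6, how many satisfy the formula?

Split on y5, then y3.
  y5=T, y3=T: y2 free; 3 ways for (y1,y4,y6) × 2^1 = 6.
  y5=T, y3=F: y2 free; 3 ways for (y1,y4,y6) × 2^1 = 6.
  y5=F, y3=T: a clause becomes empty — 0.
  y5=F, y3=F: y1 free; 3 ways for (y2,y4,y6) × 2^1 = 6.
Total: 6 + 6 + 0 + 6 = 18.

18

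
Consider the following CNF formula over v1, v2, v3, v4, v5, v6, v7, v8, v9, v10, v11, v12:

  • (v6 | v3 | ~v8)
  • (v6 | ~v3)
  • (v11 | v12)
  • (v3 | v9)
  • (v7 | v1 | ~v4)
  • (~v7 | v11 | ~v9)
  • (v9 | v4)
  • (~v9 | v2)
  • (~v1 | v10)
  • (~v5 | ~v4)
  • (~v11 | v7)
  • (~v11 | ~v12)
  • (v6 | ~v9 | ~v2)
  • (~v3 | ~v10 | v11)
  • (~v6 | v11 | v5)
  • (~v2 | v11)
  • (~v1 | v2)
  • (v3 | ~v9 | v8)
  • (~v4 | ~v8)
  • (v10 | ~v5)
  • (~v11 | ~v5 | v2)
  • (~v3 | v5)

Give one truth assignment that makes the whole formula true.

v1 = T, v2 = T, v3 = T, v4 = F, v5 = T, v6 = T, v7 = T, v8 = F, v9 = T, v10 = T, v11 = T, v12 = F

Branch on v1: take v1 = True.
  then v10 is forced to True.
  then v2 is forced to True.
  then v11 is forced to True.
  then v7 is forced to True.
  then v12 is forced to False.
Branch on v3: take v3 = True.
  then v6 is forced to True.
  then v5 is forced to True.
  then v4 is forced to False.
  then v9 is forced to True.
v8 is now unconstrained; take v8 = False.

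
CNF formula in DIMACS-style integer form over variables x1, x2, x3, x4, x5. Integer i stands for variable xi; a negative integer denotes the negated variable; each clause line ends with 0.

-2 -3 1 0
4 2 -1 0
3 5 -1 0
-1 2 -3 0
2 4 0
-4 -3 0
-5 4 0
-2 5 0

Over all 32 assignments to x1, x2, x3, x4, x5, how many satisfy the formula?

5

The models are:
  x1=F x2=F x3=F x4=T x5=F
  x1=F x2=F x3=F x4=T x5=T
  x1=F x2=T x3=F x4=T x5=T
  x1=T x2=F x3=F x4=T x5=T
  x1=T x2=T x3=F x4=T x5=T
That's 5 in total.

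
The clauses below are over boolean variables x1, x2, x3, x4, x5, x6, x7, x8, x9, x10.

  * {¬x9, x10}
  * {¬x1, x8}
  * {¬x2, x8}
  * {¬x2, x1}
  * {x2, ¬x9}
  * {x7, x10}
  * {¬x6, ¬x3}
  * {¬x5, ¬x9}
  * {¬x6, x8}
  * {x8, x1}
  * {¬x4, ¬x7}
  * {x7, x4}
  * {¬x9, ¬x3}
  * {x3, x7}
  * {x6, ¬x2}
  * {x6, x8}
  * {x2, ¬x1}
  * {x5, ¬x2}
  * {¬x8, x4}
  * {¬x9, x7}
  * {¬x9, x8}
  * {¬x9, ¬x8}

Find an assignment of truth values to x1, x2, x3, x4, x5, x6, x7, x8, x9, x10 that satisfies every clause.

x1=F  x2=F  x3=T  x4=T  x5=F  x6=F  x7=F  x8=T  x9=F  x10=T

Check each clause:
  1. {¬x9, x10} — x10 is true.
  2. {x8, ¬x1} — x8 is true.
  3. {¬x2, x8} — x8 is true.
  4. {¬x2, x1} — ¬x2 is true.
  5. {x2, ¬x9} — ¬x9 is true.
  6. {x10, x7} — x10 is true.
  7. {¬x6, ¬x3} — ¬x6 is true.
  8. {¬x9, ¬x5} — ¬x5 is true.
  9. {x8, ¬x6} — x8 is true.
  10. {x1, x8} — x8 is true.
  11. {¬x4, ¬x7} — ¬x7 is true.
  12. {x4, x7} — x4 is true.
  13. {¬x9, ¬x3} — ¬x9 is true.
  14. {x7, x3} — x3 is true.
  15. {¬x2, x6} — ¬x2 is true.
  16. {x6, x8} — x8 is true.
  17. {x2, ¬x1} — ¬x1 is true.
  18. {x5, ¬x2} — ¬x2 is true.
  19. {x4, ¬x8} — x4 is true.
  20. {¬x9, x7} — ¬x9 is true.
  21. {¬x9, x8} — x8 is true.
  22. {¬x8, ¬x9} — ¬x9 is true.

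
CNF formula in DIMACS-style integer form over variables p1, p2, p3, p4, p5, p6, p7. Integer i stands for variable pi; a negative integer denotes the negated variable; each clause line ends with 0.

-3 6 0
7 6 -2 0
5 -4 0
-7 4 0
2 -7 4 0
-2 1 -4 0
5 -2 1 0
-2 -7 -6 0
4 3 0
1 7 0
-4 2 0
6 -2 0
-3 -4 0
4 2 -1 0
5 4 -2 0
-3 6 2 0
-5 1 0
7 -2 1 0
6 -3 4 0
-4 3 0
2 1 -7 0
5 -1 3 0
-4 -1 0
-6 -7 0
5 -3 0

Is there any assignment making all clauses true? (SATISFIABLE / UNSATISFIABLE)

Branch on p1: take p1 = True.
  then p4 is forced to False.
  then p7 is forced to False.
  then p3 is forced to True.
  then p6 is forced to True.
  then p2 is forced to True.
  then p5 is forced to True.
Every clause has at least one true literal under this assignment.
So p1=T  p2=T  p3=T  p4=F  p5=T  p6=T  p7=F is a satisfying assignment.

SATISFIABLE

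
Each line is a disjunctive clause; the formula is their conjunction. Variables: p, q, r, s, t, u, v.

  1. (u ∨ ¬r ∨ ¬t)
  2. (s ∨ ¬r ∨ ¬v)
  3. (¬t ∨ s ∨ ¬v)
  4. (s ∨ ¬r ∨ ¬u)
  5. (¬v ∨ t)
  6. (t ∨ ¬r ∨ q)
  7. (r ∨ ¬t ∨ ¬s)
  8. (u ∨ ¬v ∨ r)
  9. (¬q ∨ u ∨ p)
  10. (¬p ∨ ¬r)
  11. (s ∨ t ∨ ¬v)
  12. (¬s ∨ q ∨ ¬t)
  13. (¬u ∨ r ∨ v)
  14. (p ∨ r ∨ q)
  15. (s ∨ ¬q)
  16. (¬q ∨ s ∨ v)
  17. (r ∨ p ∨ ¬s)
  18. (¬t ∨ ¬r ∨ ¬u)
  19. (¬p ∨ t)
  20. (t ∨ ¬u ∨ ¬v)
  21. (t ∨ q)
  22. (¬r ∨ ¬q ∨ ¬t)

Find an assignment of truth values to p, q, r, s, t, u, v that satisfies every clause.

p=True, q=False, r=False, s=False, t=True, u=False, v=False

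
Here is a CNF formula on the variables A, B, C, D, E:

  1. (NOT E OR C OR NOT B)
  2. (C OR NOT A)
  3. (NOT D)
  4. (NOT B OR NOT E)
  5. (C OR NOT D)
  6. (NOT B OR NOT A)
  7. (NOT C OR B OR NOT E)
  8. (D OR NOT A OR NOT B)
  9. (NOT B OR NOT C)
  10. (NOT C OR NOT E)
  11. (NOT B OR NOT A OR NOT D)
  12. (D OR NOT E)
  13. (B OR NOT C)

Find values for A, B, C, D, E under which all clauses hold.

(NOT D) is a unit clause, so D = False.
(NOT E) is a unit clause, so E = False.
A occurs only negated in the remaining clauses — set A = False.
Set B = True and propagate.
  then C is forced to False.
Every clause has at least one true literal under this assignment.
Check each clause:
  1. (NOT B OR C OR NOT E) — NOT E is true.
  2. (NOT A OR C) — NOT A is true.
  3. (NOT D) — NOT D is true.
  4. (NOT E OR NOT B) — NOT E is true.
  5. (NOT D OR C) — NOT D is true.
  6. (NOT A OR NOT B) — NOT A is true.
  7. (B OR NOT C OR NOT E) — B is true.
  8. (D OR NOT A OR NOT B) — NOT A is true.
  9. (NOT C OR NOT B) — NOT C is true.
  10. (NOT C OR NOT E) — NOT E is true.
  11. (NOT B OR NOT A OR NOT D) — NOT D is true.
  12. (NOT E OR D) — NOT E is true.
  13. (NOT C OR B) — B is true.

A=F, B=T, C=F, D=F, E=F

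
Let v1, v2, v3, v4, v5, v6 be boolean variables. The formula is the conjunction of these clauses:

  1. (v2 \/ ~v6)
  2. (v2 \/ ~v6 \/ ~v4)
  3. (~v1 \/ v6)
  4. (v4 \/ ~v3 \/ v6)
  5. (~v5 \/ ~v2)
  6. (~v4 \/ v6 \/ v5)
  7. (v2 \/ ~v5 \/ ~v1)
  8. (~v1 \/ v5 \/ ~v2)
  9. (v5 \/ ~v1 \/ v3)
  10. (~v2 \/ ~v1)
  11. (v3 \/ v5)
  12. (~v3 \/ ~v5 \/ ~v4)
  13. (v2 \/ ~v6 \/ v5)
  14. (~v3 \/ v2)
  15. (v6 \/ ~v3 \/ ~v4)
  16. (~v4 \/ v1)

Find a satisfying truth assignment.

v1=False  v2=False  v3=False  v4=False  v5=True  v6=False

Try v1 = False.
  then v4 is forced to False.
Branch on v2: take v2 = False.
  then v6 is forced to False.
  then v3 is forced to False.
  then v5 is forced to True.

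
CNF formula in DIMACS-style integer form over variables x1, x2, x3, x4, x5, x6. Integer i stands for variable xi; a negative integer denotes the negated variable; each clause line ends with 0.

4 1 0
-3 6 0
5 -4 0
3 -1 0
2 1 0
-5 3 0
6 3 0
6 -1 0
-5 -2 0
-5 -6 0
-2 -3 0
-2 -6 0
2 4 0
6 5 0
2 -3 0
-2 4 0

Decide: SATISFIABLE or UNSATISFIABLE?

UNSATISFIABLE

x2 = True:
  propagation gives x5=False, x4=False; an empty clause results — contradiction.
x2 = False:
  propagation gives x1=True, x3=True; an empty clause results — contradiction.
Every branch closes, so no satisfying assignment exists.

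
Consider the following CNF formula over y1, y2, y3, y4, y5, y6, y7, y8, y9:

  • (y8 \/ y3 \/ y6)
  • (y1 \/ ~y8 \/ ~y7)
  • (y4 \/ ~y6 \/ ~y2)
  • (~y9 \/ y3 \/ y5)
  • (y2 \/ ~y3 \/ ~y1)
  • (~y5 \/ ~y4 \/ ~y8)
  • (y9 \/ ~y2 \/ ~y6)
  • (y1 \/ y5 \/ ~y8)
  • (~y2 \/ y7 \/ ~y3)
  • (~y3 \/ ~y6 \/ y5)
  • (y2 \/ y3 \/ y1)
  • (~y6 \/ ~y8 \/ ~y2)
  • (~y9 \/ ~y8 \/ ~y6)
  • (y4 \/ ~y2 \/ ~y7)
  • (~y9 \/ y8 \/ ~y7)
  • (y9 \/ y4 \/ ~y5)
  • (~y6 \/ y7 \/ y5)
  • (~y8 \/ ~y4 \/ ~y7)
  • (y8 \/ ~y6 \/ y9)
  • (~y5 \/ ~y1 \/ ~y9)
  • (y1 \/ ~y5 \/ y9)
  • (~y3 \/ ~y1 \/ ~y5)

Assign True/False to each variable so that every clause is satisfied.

y1=T  y2=T  y3=T  y4=T  y5=F  y6=F  y7=T  y8=F  y9=F

Check each clause:
  1. (y3 \/ y6 \/ y8) — y3 is true.
  2. (y1 \/ ~y7 \/ ~y8) — ~y8 is true.
  3. (y4 \/ ~y2 \/ ~y6) — ~y6 is true.
  4. (y5 \/ y3 \/ ~y9) — y3 is true.
  5. (~y3 \/ ~y1 \/ y2) — y2 is true.
  6. (~y8 \/ ~y5 \/ ~y4) — ~y8 is true.
  7. (~y6 \/ ~y2 \/ y9) — ~y6 is true.
  8. (~y8 \/ y5 \/ y1) — ~y8 is true.
  9. (~y2 \/ ~y3 \/ y7) — y7 is true.
  10. (y5 \/ ~y6 \/ ~y3) — ~y6 is true.
  11. (y2 \/ y1 \/ y3) — y1 is true.
  12. (~y8 \/ ~y2 \/ ~y6) — ~y8 is true.
  13. (~y8 \/ ~y6 \/ ~y9) — ~y8 is true.
  14. (~y7 \/ ~y2 \/ y4) — y4 is true.
  15. (~y7 \/ ~y9 \/ y8) — ~y9 is true.
  16. (~y5 \/ y4 \/ y9) — ~y5 is true.
  17. (y7 \/ ~y6 \/ y5) — ~y6 is true.
  18. (~y4 \/ ~y8 \/ ~y7) — ~y8 is true.
  19. (y9 \/ ~y6 \/ y8) — ~y6 is true.
  20. (~y9 \/ ~y5 \/ ~y1) — ~y5 is true.
  21. (~y5 \/ y1 \/ y9) — ~y5 is true.
  22. (~y1 \/ ~y5 \/ ~y3) — ~y5 is true.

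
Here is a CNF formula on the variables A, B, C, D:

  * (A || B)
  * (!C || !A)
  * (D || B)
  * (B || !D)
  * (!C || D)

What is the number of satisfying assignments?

Satisfying assignments:
  A=F B=T C=F D=F
  A=F B=T C=F D=T
  A=F B=T C=T D=T
  A=T B=T C=F D=F
  A=T B=T C=F D=T
That's 5 in total.

5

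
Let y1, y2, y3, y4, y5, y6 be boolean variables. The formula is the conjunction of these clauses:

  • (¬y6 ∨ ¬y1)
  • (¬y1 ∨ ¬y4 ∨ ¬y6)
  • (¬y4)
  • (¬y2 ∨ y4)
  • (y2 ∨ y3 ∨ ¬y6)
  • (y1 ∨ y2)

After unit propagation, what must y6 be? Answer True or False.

(¬y4) stands alone — y4 = False.
From (¬y2 ∨ y4) and y4 = False: y2 = False.
From (y2 ∨ y1) and y2 = False: y1 = True.
In (¬y1 ∨ ¬y6), ¬y1 is now false; ¬y6 must hold, so y6 = False.

False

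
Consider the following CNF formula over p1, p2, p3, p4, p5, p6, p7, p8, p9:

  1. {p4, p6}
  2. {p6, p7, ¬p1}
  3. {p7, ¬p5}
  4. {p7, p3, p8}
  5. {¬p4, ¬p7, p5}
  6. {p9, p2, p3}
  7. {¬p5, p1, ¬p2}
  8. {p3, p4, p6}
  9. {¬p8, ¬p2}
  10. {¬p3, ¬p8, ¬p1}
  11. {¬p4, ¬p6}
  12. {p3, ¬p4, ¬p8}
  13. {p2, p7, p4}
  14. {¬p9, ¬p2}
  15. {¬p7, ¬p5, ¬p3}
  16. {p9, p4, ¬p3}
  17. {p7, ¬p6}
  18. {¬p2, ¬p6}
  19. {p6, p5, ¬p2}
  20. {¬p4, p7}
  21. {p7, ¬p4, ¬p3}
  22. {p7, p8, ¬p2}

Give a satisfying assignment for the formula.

p1=False  p2=False  p3=False  p4=True  p5=True  p6=False  p7=True  p8=False  p9=True

Try p1 = False.
Set p2 = False and propagate.
Set p3 = False and propagate.
  then p9 is forced to True.
The remaining clauses are satisfied by p4 = True, p5 = True, p6 = False, p7 = True, p8 = False.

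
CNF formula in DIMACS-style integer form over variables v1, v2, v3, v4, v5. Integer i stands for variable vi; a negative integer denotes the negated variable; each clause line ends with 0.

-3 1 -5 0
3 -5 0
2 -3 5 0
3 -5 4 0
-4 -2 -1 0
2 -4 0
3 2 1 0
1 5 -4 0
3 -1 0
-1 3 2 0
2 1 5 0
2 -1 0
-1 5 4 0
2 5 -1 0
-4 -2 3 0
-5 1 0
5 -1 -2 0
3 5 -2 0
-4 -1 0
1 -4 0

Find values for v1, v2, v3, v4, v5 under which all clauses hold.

v1=True, v2=True, v3=True, v4=False, v5=True

Try v1 = True.
  then v3 is forced to True.
  then v2 is forced to True.
  then v4 is forced to False.
  then v5 is forced to True.
Every clause has at least one true literal under this assignment.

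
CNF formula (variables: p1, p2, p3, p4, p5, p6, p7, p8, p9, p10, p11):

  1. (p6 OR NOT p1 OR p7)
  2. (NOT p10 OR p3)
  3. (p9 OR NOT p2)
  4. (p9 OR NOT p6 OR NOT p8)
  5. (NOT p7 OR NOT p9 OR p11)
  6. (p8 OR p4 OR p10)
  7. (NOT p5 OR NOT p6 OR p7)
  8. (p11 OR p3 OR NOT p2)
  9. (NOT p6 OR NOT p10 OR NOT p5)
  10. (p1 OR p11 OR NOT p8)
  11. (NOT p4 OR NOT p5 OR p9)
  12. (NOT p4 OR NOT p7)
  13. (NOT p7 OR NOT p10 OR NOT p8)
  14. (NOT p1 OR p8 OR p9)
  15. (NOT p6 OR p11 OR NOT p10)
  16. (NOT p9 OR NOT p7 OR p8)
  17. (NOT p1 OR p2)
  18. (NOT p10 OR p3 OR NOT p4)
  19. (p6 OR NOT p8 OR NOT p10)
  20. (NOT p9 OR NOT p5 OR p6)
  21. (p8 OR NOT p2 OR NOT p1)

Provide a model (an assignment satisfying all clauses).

p1 = False, p2 = False, p3 = False, p4 = False, p5 = False, p6 = False, p7 = True, p8 = True, p9 = False, p10 = False, p11 = True

Check each clause:
  1. (p7 OR NOT p1 OR p6) — NOT p1 is true.
  2. (NOT p10 OR p3) — NOT p10 is true.
  3. (NOT p2 OR p9) — NOT p2 is true.
  4. (NOT p8 OR p9 OR NOT p6) — NOT p6 is true.
  5. (NOT p9 OR p11 OR NOT p7) — p11 is true.
  6. (p10 OR p4 OR p8) — p8 is true.
  7. (NOT p6 OR NOT p5 OR p7) — NOT p6 is true.
  8. (p11 OR NOT p2 OR p3) — p11 is true.
  9. (NOT p10 OR NOT p6 OR NOT p5) — NOT p6 is true.
  10. (p1 OR NOT p8 OR p11) — p11 is true.
  11. (NOT p4 OR NOT p5 OR p9) — NOT p5 is true.
  12. (NOT p4 OR NOT p7) — NOT p4 is true.
  13. (NOT p10 OR NOT p8 OR NOT p7) — NOT p10 is true.
  14. (NOT p1 OR p8 OR p9) — p8 is true.
  15. (NOT p10 OR p11 OR NOT p6) — NOT p6 is true.
  16. (p8 OR NOT p9 OR NOT p7) — p8 is true.
  17. (p2 OR NOT p1) — NOT p1 is true.
  18. (NOT p10 OR p3 OR NOT p4) — NOT p4 is true.
  19. (NOT p10 OR p6 OR NOT p8) — NOT p10 is true.
  20. (NOT p5 OR NOT p9 OR p6) — NOT p5 is true.
  21. (p8 OR NOT p1 OR NOT p2) — p8 is true.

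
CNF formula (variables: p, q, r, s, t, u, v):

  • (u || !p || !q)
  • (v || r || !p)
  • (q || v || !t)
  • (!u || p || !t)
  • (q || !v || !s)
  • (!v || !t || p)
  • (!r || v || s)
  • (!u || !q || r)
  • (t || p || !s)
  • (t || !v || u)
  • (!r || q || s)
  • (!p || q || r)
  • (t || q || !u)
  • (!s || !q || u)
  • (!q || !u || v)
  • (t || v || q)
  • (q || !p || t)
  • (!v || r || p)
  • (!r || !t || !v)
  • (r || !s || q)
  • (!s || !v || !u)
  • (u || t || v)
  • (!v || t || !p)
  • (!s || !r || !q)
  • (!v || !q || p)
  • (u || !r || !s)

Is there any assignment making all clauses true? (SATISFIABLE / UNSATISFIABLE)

Try p = False.
Branch on q: take q = True.
  then v is forced to False.
  then u is forced to False.
  then s is forced to False.
  then r is forced to False.
  then t is forced to True.
So p = False, q = True, r = False, s = False, t = True, u = False, v = False is a satisfying assignment.

SATISFIABLE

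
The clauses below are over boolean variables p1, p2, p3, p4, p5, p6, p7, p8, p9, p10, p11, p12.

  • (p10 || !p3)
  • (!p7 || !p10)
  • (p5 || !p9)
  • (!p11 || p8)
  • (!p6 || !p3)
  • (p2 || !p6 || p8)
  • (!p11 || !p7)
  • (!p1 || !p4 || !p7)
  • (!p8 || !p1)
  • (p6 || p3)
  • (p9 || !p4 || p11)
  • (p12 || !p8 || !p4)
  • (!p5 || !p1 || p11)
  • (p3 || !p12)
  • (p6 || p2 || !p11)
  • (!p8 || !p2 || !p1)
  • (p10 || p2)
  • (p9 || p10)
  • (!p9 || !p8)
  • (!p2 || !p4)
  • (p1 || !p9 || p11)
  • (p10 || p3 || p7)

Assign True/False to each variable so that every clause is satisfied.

Pure literal: p4 appears only negated; assign p4 = False.
Try p1 = False.
Try p2 = False.
  then p10 is forced to True.
  then p7 is forced to False.
Branch on p3: take p3 = True.
  then p6 is forced to False.
  then p11 is forced to False.
  then p9 is forced to False.
p5, p8, p12 are now unconstrained; take p5 = False, p8 = False, p12 = True.
Every clause has at least one true literal under this assignment.

p1=0, p2=0, p3=1, p4=0, p5=0, p6=0, p7=0, p8=0, p9=0, p10=1, p11=0, p12=1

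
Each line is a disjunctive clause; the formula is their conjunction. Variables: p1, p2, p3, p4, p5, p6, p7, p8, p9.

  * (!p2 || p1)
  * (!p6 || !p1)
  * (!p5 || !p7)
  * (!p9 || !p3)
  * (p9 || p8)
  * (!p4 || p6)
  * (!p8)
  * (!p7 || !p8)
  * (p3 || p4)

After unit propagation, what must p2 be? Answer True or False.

(!p8) stands alone — p8 = False.
From (p9 || p8) and p8 = False: p9 = True.
(!p3 || !p9) with p9 = True leaves only !p3, so p3 = False.
(p3 || p4) with p3 = False leaves only p4, so p4 = True.
(p6 || !p4): since p4 = True, the clause reduces to (p6). p6 = True.
In (!p1 || !p6), !p6 is now false; !p1 must hold, so p1 = False.
From (!p2 || p1) and p1 = False: p2 = False.

False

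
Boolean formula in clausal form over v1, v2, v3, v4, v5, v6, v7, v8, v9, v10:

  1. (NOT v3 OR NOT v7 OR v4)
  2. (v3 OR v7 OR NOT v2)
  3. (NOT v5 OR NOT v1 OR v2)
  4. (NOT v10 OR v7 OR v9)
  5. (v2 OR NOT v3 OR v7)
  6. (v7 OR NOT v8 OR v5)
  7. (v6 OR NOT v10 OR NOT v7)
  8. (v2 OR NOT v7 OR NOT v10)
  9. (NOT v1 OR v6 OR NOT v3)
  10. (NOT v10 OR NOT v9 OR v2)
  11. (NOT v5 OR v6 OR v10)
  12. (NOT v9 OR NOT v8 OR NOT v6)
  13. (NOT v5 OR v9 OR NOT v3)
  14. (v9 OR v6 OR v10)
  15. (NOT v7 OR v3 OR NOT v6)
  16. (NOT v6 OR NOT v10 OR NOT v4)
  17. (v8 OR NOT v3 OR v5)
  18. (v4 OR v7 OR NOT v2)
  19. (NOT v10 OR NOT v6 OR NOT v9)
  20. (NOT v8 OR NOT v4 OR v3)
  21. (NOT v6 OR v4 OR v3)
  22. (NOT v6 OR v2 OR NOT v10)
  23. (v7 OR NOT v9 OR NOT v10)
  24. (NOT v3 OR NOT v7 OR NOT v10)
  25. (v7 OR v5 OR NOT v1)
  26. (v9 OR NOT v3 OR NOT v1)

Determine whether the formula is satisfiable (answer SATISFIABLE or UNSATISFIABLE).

SATISFIABLE

Set v1 = True and propagate.
The remaining clauses are satisfied by v2 = True, v3 = False, v4 = False, v5 = False, v6 = False, v7 = True, v8 = True, v9 = True, v10 = False.
Every clause has at least one true literal under this assignment.
So v1=1, v2=1, v3=0, v4=0, v5=0, v6=0, v7=1, v8=1, v9=1, v10=0 is a satisfying assignment.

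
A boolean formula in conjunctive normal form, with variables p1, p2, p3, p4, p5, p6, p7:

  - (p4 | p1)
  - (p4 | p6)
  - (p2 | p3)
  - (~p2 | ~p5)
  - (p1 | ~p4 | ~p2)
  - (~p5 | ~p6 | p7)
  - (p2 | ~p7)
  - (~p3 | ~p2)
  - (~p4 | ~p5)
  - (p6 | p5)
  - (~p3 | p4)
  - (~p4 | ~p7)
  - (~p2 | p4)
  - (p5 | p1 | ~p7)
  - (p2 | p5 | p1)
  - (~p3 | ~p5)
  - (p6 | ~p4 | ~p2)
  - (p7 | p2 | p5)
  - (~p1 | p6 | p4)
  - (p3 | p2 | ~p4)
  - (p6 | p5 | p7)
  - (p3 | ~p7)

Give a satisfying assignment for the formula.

Try p1 = True.
Branch on p2: take p2 = True.
  then p5 is forced to False.
  then p3 is forced to False.
  then p6 is forced to True.
  then p4 is forced to True.
  then p7 is forced to False.
Every clause has at least one true literal under this assignment.

p1=T  p2=T  p3=F  p4=T  p5=F  p6=T  p7=F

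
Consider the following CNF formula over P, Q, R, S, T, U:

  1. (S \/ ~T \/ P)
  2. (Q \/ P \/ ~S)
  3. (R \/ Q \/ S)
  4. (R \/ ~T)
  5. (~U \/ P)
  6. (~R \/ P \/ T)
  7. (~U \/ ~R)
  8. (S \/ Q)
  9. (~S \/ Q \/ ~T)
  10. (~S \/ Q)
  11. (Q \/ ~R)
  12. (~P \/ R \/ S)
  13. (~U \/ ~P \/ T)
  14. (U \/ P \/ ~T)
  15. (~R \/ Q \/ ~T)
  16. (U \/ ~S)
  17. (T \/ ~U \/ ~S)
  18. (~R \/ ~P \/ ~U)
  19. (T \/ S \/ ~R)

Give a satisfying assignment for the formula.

Pure literal: Q appears only positively; assign Q = True.
Try P = True.
Try R = True.
  then U is forced to False.
  then S is forced to False.
  then T is forced to True.

P = True, Q = True, R = True, S = False, T = True, U = False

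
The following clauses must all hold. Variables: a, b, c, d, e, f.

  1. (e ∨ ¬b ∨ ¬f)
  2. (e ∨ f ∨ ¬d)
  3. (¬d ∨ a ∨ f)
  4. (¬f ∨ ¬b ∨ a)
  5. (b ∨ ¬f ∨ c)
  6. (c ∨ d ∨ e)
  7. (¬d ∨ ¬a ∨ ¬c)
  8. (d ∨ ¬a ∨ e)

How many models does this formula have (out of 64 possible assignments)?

Split on d, then f.
  d=T, f=T: remaining (a,b,c,e) ∈ {(F,F,T,F); (F,F,T,T); (T,T,F,T)} — 3.
  d=T, f=F: remaining (a,b,c,e) ∈ {(T,F,F,T); (T,T,F,T)} — 2.
  d=F, f=T: 5 of the 16 assignments to (a,b,c,e) work.
  d=F, f=F: b free; 5 ways for (a,c,e) × 2^1 = 10.
Total: 3 + 2 + 5 + 10 = 20.

20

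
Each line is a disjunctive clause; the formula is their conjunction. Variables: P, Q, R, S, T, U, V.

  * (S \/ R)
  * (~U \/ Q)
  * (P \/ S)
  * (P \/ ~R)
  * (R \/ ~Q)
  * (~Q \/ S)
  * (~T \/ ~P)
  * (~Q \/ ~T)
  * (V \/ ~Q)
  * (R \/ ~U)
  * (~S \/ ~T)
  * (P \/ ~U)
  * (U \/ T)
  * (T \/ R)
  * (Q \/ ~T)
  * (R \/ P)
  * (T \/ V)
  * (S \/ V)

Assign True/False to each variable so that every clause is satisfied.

V occurs only positively in the remaining clauses — set V = True.
Try P = True.
  then T is forced to False.
  then U is forced to True.
  then Q is forced to True.
  then R is forced to True.
  then S is forced to True.
Every clause has at least one true literal under this assignment.

P=1, Q=1, R=1, S=1, T=0, U=1, V=1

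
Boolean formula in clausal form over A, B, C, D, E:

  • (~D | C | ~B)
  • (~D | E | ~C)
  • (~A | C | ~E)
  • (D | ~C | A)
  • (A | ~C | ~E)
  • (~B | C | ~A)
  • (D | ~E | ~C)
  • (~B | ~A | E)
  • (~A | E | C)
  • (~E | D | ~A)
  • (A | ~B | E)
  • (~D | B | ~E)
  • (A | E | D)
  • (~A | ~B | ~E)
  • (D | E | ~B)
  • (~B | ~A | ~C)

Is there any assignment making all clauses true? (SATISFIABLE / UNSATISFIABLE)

SATISFIABLE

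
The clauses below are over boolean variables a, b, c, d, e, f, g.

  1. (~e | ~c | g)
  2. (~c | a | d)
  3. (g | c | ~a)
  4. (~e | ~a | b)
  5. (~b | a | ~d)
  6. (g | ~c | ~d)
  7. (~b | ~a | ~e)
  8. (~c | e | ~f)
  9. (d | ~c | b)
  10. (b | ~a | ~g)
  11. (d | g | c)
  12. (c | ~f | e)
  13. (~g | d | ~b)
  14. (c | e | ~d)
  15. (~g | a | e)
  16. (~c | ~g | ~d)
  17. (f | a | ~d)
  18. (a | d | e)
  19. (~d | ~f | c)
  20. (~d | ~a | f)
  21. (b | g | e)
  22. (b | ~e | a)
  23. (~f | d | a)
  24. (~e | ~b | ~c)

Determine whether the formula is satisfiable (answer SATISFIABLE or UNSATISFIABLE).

SATISFIABLE

Set a = True and propagate.
Try b = True.
  then e is forced to False.
Branch on c: take c = True.
  then f is forced to False.
  then d is forced to False.
  then g is forced to False.
So a=T, b=T, c=T, d=F, e=F, f=F, g=F is a satisfying assignment.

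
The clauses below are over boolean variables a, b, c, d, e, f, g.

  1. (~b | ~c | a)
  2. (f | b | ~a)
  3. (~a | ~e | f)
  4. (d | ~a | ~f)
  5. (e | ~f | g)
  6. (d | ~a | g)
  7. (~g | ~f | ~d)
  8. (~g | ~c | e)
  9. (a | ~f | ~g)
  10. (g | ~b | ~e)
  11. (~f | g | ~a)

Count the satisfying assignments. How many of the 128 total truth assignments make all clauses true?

28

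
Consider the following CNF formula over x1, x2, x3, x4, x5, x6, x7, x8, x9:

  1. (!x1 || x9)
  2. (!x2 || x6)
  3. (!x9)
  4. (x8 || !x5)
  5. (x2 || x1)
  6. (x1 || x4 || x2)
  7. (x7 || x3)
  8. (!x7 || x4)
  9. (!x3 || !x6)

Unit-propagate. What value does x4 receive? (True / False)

True

(!x9) is a unit clause: x9 = False.
From (!x1 || x9) and x9 = False: x1 = False.
(x1 || x2) with x1 = False leaves only x2, so x2 = True.
(x6 || !x2): since x2 = True, the clause reduces to (x6). x6 = True.
(!x6 || !x3): since x6 = True, the clause reduces to (!x3). x3 = False.
In (x7 || x3), x3 is now false; x7 must hold, so x7 = True.
(x4 || !x7): since x7 = True, the clause reduces to (x4). x4 = True.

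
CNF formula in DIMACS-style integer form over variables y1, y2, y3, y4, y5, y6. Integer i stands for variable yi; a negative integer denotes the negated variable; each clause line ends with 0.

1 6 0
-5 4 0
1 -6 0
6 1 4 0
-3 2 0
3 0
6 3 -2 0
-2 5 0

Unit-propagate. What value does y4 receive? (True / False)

True

(y3) stands alone — y3 = True.
From (¬y3 ∨ y2) and y3 = True: y2 = True.
From (y5 ∨ ¬y2) and y2 = True: y5 = True.
In (¬y5 ∨ y4), ¬y5 is now false; y4 must hold, so y4 = True.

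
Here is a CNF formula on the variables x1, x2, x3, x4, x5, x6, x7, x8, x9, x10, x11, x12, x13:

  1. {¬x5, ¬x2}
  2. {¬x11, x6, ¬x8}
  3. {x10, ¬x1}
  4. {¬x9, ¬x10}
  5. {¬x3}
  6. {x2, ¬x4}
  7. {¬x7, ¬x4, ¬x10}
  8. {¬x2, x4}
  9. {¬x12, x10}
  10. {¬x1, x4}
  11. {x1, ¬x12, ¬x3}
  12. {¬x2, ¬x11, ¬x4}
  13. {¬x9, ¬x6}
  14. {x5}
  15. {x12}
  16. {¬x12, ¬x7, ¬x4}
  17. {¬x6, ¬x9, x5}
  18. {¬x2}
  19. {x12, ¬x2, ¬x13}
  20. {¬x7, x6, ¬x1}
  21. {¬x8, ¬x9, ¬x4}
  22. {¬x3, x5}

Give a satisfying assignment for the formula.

x1=False, x2=False, x3=False, x4=False, x5=True, x6=False, x7=False, x8=False, x9=False, x10=True, x11=True, x12=True, x13=True

Unit propagation: (¬x3) forces x3 = False.
(x5) is a unit clause, so x5 = True.
The clause (¬x2) is unit: x2 must be False.
(¬x4) is a unit clause, so x4 = False.
The clause (¬x1) is unit: x1 must be False.
(x12) is a unit clause, so x12 = True.
Unit propagation: (x10) forces x10 = True.
(¬x9) is a unit clause, so x9 = False.
x8 occurs only negated in the remaining clauses — set x8 = False.
x6, x7, x11, x13 are now unconstrained; take x6 = False, x7 = False, x11 = True, x13 = True.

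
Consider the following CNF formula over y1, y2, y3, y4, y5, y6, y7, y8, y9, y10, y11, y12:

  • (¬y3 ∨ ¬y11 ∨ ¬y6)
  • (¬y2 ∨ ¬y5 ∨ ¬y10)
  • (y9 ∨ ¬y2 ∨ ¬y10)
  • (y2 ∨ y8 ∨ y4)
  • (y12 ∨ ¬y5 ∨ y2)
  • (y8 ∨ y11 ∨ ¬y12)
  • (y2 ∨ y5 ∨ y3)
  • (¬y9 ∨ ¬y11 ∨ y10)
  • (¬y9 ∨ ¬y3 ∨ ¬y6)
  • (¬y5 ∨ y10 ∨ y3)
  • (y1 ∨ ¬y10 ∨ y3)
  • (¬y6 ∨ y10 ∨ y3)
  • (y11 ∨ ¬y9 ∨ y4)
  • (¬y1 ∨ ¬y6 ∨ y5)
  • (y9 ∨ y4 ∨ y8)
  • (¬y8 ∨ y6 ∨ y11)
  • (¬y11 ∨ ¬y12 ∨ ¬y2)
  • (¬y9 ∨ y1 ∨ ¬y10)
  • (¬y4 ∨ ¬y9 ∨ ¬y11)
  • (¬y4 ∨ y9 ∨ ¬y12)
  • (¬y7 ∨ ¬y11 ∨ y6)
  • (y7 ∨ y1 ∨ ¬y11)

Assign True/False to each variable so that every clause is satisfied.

y1=False, y2=False, y3=True, y4=False, y5=False, y6=True, y7=True, y8=True, y9=False, y10=False, y11=False, y12=False

Try y1 = False.
Try y2 = False.
Branch on y3: take y3 = True.
For the remaining variables, y4 = False, y5 = False, y6 = True, y7 = True, y8 = True, y9 = False, y10 = False, y11 = False, y12 = False works.
Every clause has at least one true literal under this assignment.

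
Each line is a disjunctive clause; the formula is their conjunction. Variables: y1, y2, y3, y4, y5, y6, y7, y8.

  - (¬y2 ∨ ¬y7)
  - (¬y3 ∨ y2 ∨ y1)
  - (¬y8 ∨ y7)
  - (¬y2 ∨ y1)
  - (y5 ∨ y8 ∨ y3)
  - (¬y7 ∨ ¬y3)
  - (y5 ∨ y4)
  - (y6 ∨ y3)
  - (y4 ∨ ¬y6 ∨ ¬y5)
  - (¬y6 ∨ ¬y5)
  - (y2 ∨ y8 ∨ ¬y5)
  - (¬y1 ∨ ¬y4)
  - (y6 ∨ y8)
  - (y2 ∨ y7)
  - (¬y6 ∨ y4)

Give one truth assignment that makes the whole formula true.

y1=F, y2=F, y3=F, y4=T, y5=F, y6=T, y7=T, y8=T

Check each clause:
  1. (¬y7 ∨ ¬y2) — ¬y2 is true.
  2. (y1 ∨ ¬y3 ∨ y2) — ¬y3 is true.
  3. (y7 ∨ ¬y8) — y7 is true.
  4. (y1 ∨ ¬y2) — ¬y2 is true.
  5. (y5 ∨ y3 ∨ y8) — y8 is true.
  6. (¬y3 ∨ ¬y7) — ¬y3 is true.
  7. (y4 ∨ y5) — y4 is true.
  8. (y3 ∨ y6) — y6 is true.
  9. (y4 ∨ ¬y5 ∨ ¬y6) — ¬y5 is true.
  10. (¬y6 ∨ ¬y5) — ¬y5 is true.
  11. (y2 ∨ y8 ∨ ¬y5) — y8 is true.
  12. (¬y1 ∨ ¬y4) — ¬y1 is true.
  13. (y8 ∨ y6) — y8 is true.
  14. (y7 ∨ y2) — y7 is true.
  15. (¬y6 ∨ y4) — y4 is true.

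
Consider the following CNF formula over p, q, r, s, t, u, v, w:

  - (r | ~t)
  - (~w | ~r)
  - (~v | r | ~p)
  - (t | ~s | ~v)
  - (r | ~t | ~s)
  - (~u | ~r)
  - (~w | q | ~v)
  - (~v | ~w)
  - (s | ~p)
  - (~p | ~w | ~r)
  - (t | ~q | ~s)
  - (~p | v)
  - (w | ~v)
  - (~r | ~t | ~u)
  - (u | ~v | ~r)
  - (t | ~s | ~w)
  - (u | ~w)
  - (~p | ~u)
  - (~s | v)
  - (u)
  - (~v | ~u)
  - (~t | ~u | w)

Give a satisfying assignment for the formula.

p = False  q = True  r = False  s = False  t = False  u = True  v = False  w = True

The clause (u) is unit: u must be True.
Unit propagation: (~r) forces r = False.
The clause (~t) is unit: t must be False.
Unit propagation: (~p) forces p = False.
Unit propagation: (~v) forces v = False.
Unit propagation: (~s) forces s = False.
q, w are now unconstrained; take q = True, w = True.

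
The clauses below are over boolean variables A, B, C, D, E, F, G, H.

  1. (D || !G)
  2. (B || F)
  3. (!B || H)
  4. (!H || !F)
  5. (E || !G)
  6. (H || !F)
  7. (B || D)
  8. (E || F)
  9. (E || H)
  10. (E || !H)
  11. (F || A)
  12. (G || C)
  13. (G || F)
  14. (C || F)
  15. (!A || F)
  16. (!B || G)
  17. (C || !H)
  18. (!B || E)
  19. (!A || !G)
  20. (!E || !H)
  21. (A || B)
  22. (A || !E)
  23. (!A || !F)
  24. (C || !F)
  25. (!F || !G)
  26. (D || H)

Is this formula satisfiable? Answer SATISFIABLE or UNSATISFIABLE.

UNSATISFIABLE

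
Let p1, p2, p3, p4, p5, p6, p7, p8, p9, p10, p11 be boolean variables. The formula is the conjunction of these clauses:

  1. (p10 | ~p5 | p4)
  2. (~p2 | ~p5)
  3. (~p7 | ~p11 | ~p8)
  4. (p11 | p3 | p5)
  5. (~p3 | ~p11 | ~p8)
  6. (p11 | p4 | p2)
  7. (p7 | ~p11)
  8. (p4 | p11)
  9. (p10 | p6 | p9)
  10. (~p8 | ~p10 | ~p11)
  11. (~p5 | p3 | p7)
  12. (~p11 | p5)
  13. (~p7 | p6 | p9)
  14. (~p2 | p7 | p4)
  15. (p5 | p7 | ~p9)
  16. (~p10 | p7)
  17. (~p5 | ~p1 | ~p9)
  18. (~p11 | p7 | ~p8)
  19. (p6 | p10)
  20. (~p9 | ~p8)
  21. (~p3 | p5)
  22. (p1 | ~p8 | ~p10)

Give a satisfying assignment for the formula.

Pure literal: p4 appears only positively; assign p4 = True.
Pure literal: p6 appears only positively; assign p6 = True.
Set p1 = True and propagate.
Set p2 = False and propagate.
Try p3 = False.
For the remaining variables, p5 = True, p7 = True, p8 = False, p9 = False, p10 = True, p11 = False works.
Every clause has at least one true literal under this assignment.
Check each clause:
  1. (~p5 | p4 | p10) — p10 is true.
  2. (~p2 | ~p5) — ~p2 is true.
  3. (~p8 | ~p7 | ~p11) — ~p8 is true.
  4. (p5 | p3 | p11) — p5 is true.
  5. (~p11 | ~p3 | ~p8) — ~p8 is true.
  6. (p2 | p4 | p11) — p4 is true.
  7. (p7 | ~p11) — ~p11 is true.
  8. (p11 | p4) — p4 is true.
  9. (p10 | p6 | p9) — p10 is true.
  10. (~p10 | ~p11 | ~p8) — ~p8 is true.
  11. (p3 | p7 | ~p5) — p7 is true.
  12. (p5 | ~p11) — p5 is true.
  13. (p9 | ~p7 | p6) — p6 is true.
  14. (~p2 | p7 | p4) — p4 is true.
  15. (~p9 | p7 | p5) — ~p9 is true.
  16. (p7 | ~p10) — p7 is true.
  17. (~p5 | ~p9 | ~p1) — ~p9 is true.
  18. (p7 | ~p11 | ~p8) — ~p8 is true.
  19. (p10 | p6) — p10 is true.
  20. (~p9 | ~p8) — ~p8 is true.
  21. (~p3 | p5) — p5 is true.
  22. (~p10 | ~p8 | p1) — ~p8 is true.

p1=T, p2=F, p3=F, p4=T, p5=T, p6=T, p7=T, p8=F, p9=F, p10=T, p11=F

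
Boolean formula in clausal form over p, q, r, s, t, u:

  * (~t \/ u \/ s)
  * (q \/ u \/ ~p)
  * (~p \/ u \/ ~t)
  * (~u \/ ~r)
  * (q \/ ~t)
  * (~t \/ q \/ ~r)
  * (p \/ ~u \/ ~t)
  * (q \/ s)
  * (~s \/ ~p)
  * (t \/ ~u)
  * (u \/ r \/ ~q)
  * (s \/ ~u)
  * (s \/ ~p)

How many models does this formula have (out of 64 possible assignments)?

5

Satisfying assignments:
  p=0 q=0 r=0 s=1 t=0 u=0
  p=0 q=0 r=1 s=1 t=0 u=0
  p=0 q=1 r=1 s=0 t=0 u=0
  p=0 q=1 r=1 s=1 t=0 u=0
  p=0 q=1 r=1 s=1 t=1 u=0
That's 5 in total.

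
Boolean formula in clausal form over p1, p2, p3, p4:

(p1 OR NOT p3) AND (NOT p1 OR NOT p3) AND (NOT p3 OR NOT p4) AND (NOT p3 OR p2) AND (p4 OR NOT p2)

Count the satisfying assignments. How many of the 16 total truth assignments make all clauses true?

Satisfying assignments:
  p1=F p2=F p3=F p4=F
  p1=F p2=F p3=F p4=T
  p1=F p2=T p3=F p4=T
  p1=T p2=F p3=F p4=F
  p1=T p2=F p3=F p4=T
  p1=T p2=T p3=F p4=T
Count: 6.

6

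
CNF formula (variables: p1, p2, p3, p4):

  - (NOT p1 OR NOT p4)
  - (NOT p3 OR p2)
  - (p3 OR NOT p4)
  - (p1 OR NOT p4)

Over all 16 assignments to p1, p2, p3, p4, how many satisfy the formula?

6

The models are:
  p1=0 p2=0 p3=0 p4=0
  p1=0 p2=1 p3=0 p4=0
  p1=0 p2=1 p3=1 p4=0
  p1=1 p2=0 p3=0 p4=0
  p1=1 p2=1 p3=0 p4=0
  p1=1 p2=1 p3=1 p4=0
Count: 6.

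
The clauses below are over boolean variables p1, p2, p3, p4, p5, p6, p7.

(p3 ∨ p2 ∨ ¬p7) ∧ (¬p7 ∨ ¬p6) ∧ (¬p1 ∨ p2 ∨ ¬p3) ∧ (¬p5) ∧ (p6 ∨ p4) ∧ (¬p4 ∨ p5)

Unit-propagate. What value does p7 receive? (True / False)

(¬p5) is a unit clause: p5 = False.
From (p5 ∨ ¬p4) and p5 = False: p4 = False.
(p4 ∨ p6) with p4 = False leaves only p6, so p6 = True.
(¬p7 ∨ ¬p6): since p6 = True, the clause reduces to (¬p7). p7 = False.

False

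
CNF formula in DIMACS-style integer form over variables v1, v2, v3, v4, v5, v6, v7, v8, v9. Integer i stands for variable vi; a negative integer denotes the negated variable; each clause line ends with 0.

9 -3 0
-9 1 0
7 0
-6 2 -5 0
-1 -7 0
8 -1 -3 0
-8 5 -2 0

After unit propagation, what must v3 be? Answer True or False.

(v7) stands alone — v7 = True.
(~v1 | ~v7) with v7 = True leaves only ~v1, so v1 = False.
From (v1 | ~v9) and v1 = False: v9 = False.
(~v3 | v9): since v9 = False, the clause reduces to (~v3). v3 = False.

False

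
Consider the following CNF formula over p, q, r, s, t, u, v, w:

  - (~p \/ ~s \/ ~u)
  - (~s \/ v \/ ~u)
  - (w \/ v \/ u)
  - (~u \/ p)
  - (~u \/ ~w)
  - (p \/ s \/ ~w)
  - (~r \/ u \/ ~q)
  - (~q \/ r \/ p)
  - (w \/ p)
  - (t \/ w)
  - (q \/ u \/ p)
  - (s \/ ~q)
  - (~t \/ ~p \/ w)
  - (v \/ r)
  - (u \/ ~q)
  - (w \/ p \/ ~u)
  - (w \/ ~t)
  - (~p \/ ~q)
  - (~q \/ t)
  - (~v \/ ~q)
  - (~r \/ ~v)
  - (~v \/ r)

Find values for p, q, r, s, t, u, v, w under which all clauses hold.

Branch on p: take p = True.
  then q is forced to False.
Set r = True and propagate.
  then v is forced to False.
For the remaining variables, s = True, t = False, u = False, w = True works.

p=True  q=False  r=True  s=True  t=False  u=False  v=False  w=True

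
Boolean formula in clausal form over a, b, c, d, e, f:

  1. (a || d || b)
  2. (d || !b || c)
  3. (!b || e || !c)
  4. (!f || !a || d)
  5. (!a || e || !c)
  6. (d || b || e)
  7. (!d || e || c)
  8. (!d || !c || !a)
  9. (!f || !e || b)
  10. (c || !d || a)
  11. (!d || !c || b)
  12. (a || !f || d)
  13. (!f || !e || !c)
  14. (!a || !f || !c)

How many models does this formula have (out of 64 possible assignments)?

8

The models are:
  a=F b=T c=T d=F e=T f=F
  a=F b=T c=T d=T e=T f=F
  a=T b=F c=F d=F e=T f=F
  a=T b=F c=F d=T e=T f=F
  a=T b=F c=T d=F e=T f=F
  a=T b=T c=F d=T e=T f=F
  a=T b=T c=F d=T e=T f=T
  a=T b=T c=T d=F e=T f=F
Count: 8.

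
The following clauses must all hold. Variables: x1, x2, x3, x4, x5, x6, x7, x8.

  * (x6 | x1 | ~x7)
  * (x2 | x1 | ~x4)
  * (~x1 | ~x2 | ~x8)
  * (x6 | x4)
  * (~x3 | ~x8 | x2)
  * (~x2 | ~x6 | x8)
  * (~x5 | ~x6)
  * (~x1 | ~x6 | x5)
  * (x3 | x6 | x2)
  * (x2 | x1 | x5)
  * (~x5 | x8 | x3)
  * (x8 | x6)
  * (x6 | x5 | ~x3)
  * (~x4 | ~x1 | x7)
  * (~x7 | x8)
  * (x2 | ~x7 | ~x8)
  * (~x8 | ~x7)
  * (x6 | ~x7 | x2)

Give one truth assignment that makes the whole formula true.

x1=F, x2=T, x3=T, x4=F, x5=F, x6=T, x7=F, x8=T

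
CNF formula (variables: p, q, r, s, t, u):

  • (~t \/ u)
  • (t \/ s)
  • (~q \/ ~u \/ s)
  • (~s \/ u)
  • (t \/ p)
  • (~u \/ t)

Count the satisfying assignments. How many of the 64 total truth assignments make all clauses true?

12

Case analysis on t and u:
  t=T, u=T: p, r free; 3 ways for (q,s) × 2^2 = 12.
  t=T, u=F: a clause becomes empty — 0.
  t=F, u=T: a clause becomes empty — 0.
  t=F, u=F: a clause becomes empty — 0.
Total: 12 + 0 + 0 + 0 = 12.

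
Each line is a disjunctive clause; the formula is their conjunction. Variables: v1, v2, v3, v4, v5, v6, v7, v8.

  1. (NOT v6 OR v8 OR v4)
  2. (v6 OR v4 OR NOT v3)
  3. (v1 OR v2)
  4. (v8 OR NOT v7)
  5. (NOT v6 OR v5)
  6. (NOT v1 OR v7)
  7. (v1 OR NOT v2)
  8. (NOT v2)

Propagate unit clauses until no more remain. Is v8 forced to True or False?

(NOT v2) stands alone — v2 = False.
From (v2 OR v1) and v2 = False: v1 = True.
From (v7 OR NOT v1) and v1 = True: v7 = True.
From (v8 OR NOT v7) and v7 = True: v8 = True.

True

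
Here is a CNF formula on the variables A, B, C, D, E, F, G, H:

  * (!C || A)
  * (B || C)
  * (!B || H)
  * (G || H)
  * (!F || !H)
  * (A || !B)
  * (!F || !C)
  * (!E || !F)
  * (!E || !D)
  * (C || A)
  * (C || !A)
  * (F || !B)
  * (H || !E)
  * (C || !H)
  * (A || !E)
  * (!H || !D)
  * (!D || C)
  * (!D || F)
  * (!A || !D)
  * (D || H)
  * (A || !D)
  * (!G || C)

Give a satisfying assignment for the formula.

Set A = True and propagate.
  then C is forced to True.
  then F is forced to False.
  then B is forced to False.
  then D is forced to False.
  then H is forced to True.
E, G are now unconstrained; take E = True, G = False.
Check each clause:
  1. (A || !C) — A is true.
  2. (C || B) — C is true.
  3. (!B || H) — H is true.
  4. (G || H) — H is true.
  5. (!H || !F) — !F is true.
  6. (A || !B) — A is true.
  7. (!C || !F) — !F is true.
  8. (!F || !E) — !F is true.
  9. (!D || !E) — !D is true.
  10. (A || C) — A is true.
  11. (C || !A) — C is true.
  12. (!B || F) — !B is true.
  13. (H || !E) — H is true.
  14. (!H || C) — C is true.
  15. (!E || A) — A is true.
  16. (!D || !H) — !D is true.
  17. (C || !D) — C is true.
  18. (!D || F) — !D is true.
  19. (!D || !A) — !D is true.
  20. (D || H) — H is true.
  21. (!D || A) — A is true.
  22. (C || !G) — !G is true.

A=T, B=F, C=T, D=F, E=T, F=F, G=F, H=T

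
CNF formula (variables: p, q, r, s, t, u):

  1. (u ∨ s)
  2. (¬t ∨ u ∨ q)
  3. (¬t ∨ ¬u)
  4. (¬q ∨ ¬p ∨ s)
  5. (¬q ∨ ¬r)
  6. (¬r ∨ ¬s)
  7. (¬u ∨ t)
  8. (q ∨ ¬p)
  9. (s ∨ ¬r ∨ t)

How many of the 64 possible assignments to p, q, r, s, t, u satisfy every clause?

5

Satisfying assignments:
  p=F q=F r=F s=T t=F u=F
  p=F q=T r=F s=T t=F u=F
  p=F q=T r=F s=T t=T u=F
  p=T q=T r=F s=T t=F u=F
  p=T q=T r=F s=T t=T u=F
That's 5 in total.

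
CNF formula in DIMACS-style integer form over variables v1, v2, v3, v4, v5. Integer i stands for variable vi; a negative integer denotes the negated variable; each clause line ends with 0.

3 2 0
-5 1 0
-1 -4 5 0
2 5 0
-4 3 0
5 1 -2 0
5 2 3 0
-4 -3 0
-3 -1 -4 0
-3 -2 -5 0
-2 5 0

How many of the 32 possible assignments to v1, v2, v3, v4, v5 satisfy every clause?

The models are:
  v1=1 v2=0 v3=1 v4=0 v5=1
  v1=1 v2=1 v3=0 v4=0 v5=1
That's 2 in total.

2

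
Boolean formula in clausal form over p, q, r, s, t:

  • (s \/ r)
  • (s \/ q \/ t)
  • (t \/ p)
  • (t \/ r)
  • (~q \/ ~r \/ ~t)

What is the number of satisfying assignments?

11

Split on t, then r.
  t=T, r=T: remaining (p,q,s) ∈ {(F,F,F); (F,F,T); (T,F,F); (T,F,T)} — 4.
  t=T, r=F: remaining (p,q,s) ∈ {(F,F,T); (F,T,T); (T,F,T); (T,T,T)} — 4.
  t=F, r=T: remaining (p,q,s) ∈ {(T,F,T); (T,T,F); (T,T,T)} — 3.
  t=F, r=F: a clause becomes empty — 0.
Total: 4 + 4 + 3 + 0 = 11.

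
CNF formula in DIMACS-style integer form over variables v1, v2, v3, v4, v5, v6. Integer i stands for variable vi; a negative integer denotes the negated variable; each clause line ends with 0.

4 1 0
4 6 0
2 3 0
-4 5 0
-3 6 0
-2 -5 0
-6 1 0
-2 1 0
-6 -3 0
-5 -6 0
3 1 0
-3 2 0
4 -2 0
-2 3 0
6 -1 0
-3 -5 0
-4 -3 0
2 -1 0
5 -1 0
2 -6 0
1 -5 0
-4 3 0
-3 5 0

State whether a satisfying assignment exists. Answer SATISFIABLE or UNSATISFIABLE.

UNSATISFIABLE

v3 = True:
  propagation gives v6=True; an empty clause results — contradiction.
v3 = False:
  propagation gives v2=True; an empty clause results — contradiction.
Every branch closes, so no satisfying assignment exists.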